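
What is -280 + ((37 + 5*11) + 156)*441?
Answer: 109088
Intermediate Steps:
-280 + ((37 + 5*11) + 156)*441 = -280 + ((37 + 55) + 156)*441 = -280 + (92 + 156)*441 = -280 + 248*441 = -280 + 109368 = 109088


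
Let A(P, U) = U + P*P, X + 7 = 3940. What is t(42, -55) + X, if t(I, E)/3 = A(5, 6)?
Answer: 4026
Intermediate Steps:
X = 3933 (X = -7 + 3940 = 3933)
A(P, U) = U + P**2
t(I, E) = 93 (t(I, E) = 3*(6 + 5**2) = 3*(6 + 25) = 3*31 = 93)
t(42, -55) + X = 93 + 3933 = 4026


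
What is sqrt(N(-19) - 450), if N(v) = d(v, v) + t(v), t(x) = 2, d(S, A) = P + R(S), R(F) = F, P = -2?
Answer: I*sqrt(469) ≈ 21.656*I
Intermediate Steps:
d(S, A) = -2 + S
N(v) = v (N(v) = (-2 + v) + 2 = v)
sqrt(N(-19) - 450) = sqrt(-19 - 450) = sqrt(-469) = I*sqrt(469)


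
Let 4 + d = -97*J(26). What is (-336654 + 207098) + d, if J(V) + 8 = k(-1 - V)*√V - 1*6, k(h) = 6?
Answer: -128202 - 582*√26 ≈ -1.3117e+5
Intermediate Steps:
J(V) = -14 + 6*√V (J(V) = -8 + (6*√V - 1*6) = -8 + (6*√V - 6) = -8 + (-6 + 6*√V) = -14 + 6*√V)
d = 1354 - 582*√26 (d = -4 - 97*(-14 + 6*√26) = -4 + (1358 - 582*√26) = 1354 - 582*√26 ≈ -1613.6)
(-336654 + 207098) + d = (-336654 + 207098) + (1354 - 582*√26) = -129556 + (1354 - 582*√26) = -128202 - 582*√26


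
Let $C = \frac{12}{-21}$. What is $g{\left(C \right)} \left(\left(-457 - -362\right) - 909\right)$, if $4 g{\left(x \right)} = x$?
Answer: $\frac{1004}{7} \approx 143.43$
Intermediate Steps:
$C = - \frac{4}{7}$ ($C = 12 \left(- \frac{1}{21}\right) = - \frac{4}{7} \approx -0.57143$)
$g{\left(x \right)} = \frac{x}{4}$
$g{\left(C \right)} \left(\left(-457 - -362\right) - 909\right) = \frac{1}{4} \left(- \frac{4}{7}\right) \left(\left(-457 - -362\right) - 909\right) = - \frac{\left(-457 + 362\right) - 909}{7} = - \frac{-95 - 909}{7} = \left(- \frac{1}{7}\right) \left(-1004\right) = \frac{1004}{7}$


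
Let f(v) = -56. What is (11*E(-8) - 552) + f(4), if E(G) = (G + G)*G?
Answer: 800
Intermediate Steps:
E(G) = 2*G**2 (E(G) = (2*G)*G = 2*G**2)
(11*E(-8) - 552) + f(4) = (11*(2*(-8)**2) - 552) - 56 = (11*(2*64) - 552) - 56 = (11*128 - 552) - 56 = (1408 - 552) - 56 = 856 - 56 = 800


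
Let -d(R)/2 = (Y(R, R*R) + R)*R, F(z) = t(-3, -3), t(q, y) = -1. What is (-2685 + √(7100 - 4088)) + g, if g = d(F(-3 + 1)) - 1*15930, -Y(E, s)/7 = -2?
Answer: -18589 + 2*√753 ≈ -18534.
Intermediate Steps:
Y(E, s) = 14 (Y(E, s) = -7*(-2) = 14)
F(z) = -1
d(R) = -2*R*(14 + R) (d(R) = -2*(14 + R)*R = -2*R*(14 + R))
g = -15904 (g = -2*(-1)*(14 - 1) - 1*15930 = -2*(-1)*13 - 15930 = 26 - 15930 = -15904)
(-2685 + √(7100 - 4088)) + g = (-2685 + √(7100 - 4088)) - 15904 = (-2685 + √3012) - 15904 = (-2685 + 2*√753) - 15904 = -18589 + 2*√753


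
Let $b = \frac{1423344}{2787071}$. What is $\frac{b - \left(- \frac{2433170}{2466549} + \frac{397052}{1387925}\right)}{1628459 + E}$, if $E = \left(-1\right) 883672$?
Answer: $\frac{235821234090632258}{145023968779995660772725} \approx 1.6261 \cdot 10^{-6}$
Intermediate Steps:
$b = \frac{1423344}{2787071}$ ($b = 1423344 \cdot \frac{1}{2787071} = \frac{1423344}{2787071} \approx 0.5107$)
$E = -883672$
$\frac{b - \left(- \frac{2433170}{2466549} + \frac{397052}{1387925}\right)}{1628459 + E} = \frac{\frac{1423344}{2787071} - \left(- \frac{2433170}{2466549} + \frac{397052}{1387925}\right)}{1628459 - 883672} = \frac{\frac{1423344}{2787071} - - \frac{2397709258702}{3423385020825}}{744787} = \left(\frac{1423344}{2787071} + \left(- \frac{397052}{1387925} + \frac{2433170}{2466549}\right)\right) \frac{1}{744787} = \left(\frac{1423344}{2787071} + \frac{2397709258702}{3423385020825}\right) \frac{1}{744787} = \frac{235821234090632258}{194718716599505175} \cdot \frac{1}{744787} = \frac{235821234090632258}{145023968779995660772725}$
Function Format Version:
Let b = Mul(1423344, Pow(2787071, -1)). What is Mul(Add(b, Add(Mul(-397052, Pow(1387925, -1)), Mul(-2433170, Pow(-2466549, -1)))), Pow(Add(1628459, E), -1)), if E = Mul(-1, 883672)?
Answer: Rational(235821234090632258, 145023968779995660772725) ≈ 1.6261e-6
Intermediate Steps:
b = Rational(1423344, 2787071) (b = Mul(1423344, Rational(1, 2787071)) = Rational(1423344, 2787071) ≈ 0.51070)
E = -883672
Mul(Add(b, Add(Mul(-397052, Pow(1387925, -1)), Mul(-2433170, Pow(-2466549, -1)))), Pow(Add(1628459, E), -1)) = Mul(Add(Rational(1423344, 2787071), Add(Mul(-397052, Pow(1387925, -1)), Mul(-2433170, Pow(-2466549, -1)))), Pow(Add(1628459, -883672), -1)) = Mul(Add(Rational(1423344, 2787071), Add(Mul(-397052, Rational(1, 1387925)), Mul(-2433170, Rational(-1, 2466549)))), Pow(744787, -1)) = Mul(Add(Rational(1423344, 2787071), Add(Rational(-397052, 1387925), Rational(2433170, 2466549))), Rational(1, 744787)) = Mul(Add(Rational(1423344, 2787071), Rational(2397709258702, 3423385020825)), Rational(1, 744787)) = Mul(Rational(235821234090632258, 194718716599505175), Rational(1, 744787)) = Rational(235821234090632258, 145023968779995660772725)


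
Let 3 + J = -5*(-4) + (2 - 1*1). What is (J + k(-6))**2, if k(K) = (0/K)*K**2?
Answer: 324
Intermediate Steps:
J = 18 (J = -3 + (-5*(-4) + (2 - 1*1)) = -3 + (20 + (2 - 1)) = -3 + (20 + 1) = -3 + 21 = 18)
k(K) = 0 (k(K) = 0*K**2 = 0)
(J + k(-6))**2 = (18 + 0)**2 = 18**2 = 324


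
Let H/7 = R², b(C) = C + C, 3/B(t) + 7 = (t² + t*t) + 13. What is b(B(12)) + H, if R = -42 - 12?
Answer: 1000189/49 ≈ 20412.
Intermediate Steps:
B(t) = 3/(6 + 2*t²) (B(t) = 3/(-7 + ((t² + t*t) + 13)) = 3/(-7 + ((t² + t²) + 13)) = 3/(-7 + (2*t² + 13)) = 3/(-7 + (13 + 2*t²)) = 3/(6 + 2*t²))
R = -54
b(C) = 2*C
H = 20412 (H = 7*(-54)² = 7*2916 = 20412)
b(B(12)) + H = 2*(3/(2*(3 + 12²))) + 20412 = 2*(3/(2*(3 + 144))) + 20412 = 2*((3/2)/147) + 20412 = 2*((3/2)*(1/147)) + 20412 = 2*(1/98) + 20412 = 1/49 + 20412 = 1000189/49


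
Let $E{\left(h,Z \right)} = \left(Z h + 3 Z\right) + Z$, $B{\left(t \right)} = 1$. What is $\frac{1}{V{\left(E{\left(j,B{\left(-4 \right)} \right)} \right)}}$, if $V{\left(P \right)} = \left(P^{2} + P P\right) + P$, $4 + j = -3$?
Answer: $\frac{1}{15} \approx 0.066667$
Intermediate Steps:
$j = -7$ ($j = -4 - 3 = -7$)
$E{\left(h,Z \right)} = 4 Z + Z h$ ($E{\left(h,Z \right)} = \left(3 Z + Z h\right) + Z = 4 Z + Z h$)
$V{\left(P \right)} = P + 2 P^{2}$ ($V{\left(P \right)} = \left(P^{2} + P^{2}\right) + P = 2 P^{2} + P = P + 2 P^{2}$)
$\frac{1}{V{\left(E{\left(j,B{\left(-4 \right)} \right)} \right)}} = \frac{1}{1 \left(4 - 7\right) \left(1 + 2 \cdot 1 \left(4 - 7\right)\right)} = \frac{1}{1 \left(-3\right) \left(1 + 2 \cdot 1 \left(-3\right)\right)} = \frac{1}{\left(-3\right) \left(1 + 2 \left(-3\right)\right)} = \frac{1}{\left(-3\right) \left(1 - 6\right)} = \frac{1}{\left(-3\right) \left(-5\right)} = \frac{1}{15}$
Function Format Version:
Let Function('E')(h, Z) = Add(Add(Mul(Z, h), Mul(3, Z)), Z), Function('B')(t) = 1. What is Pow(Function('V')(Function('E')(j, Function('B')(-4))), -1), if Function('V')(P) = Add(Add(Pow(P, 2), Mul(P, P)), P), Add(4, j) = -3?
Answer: Rational(1, 15) ≈ 0.066667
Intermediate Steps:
j = -7 (j = Add(-4, -3) = -7)
Function('E')(h, Z) = Add(Mul(4, Z), Mul(Z, h)) (Function('E')(h, Z) = Add(Add(Mul(3, Z), Mul(Z, h)), Z) = Add(Mul(4, Z), Mul(Z, h)))
Function('V')(P) = Add(P, Mul(2, Pow(P, 2))) (Function('V')(P) = Add(Add(Pow(P, 2), Pow(P, 2)), P) = Add(Mul(2, Pow(P, 2)), P) = Add(P, Mul(2, Pow(P, 2))))
Pow(Function('V')(Function('E')(j, Function('B')(-4))), -1) = Pow(Mul(Mul(1, Add(4, -7)), Add(1, Mul(2, Mul(1, Add(4, -7))))), -1) = Pow(Mul(Mul(1, -3), Add(1, Mul(2, Mul(1, -3)))), -1) = Pow(Mul(-3, Add(1, Mul(2, -3))), -1) = Pow(Mul(-3, Add(1, -6)), -1) = Pow(Mul(-3, -5), -1) = Pow(15, -1) = Rational(1, 15)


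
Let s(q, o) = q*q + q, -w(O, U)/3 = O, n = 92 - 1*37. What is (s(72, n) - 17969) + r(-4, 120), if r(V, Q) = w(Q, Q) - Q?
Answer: -13193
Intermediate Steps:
n = 55 (n = 92 - 37 = 55)
w(O, U) = -3*O
s(q, o) = q + q**2 (s(q, o) = q**2 + q = q + q**2)
r(V, Q) = -4*Q (r(V, Q) = -3*Q - Q = -4*Q)
(s(72, n) - 17969) + r(-4, 120) = (72*(1 + 72) - 17969) - 4*120 = (72*73 - 17969) - 480 = (5256 - 17969) - 480 = -12713 - 480 = -13193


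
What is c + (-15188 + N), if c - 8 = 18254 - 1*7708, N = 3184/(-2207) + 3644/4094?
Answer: -20937652680/4517729 ≈ -4634.6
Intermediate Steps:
N = -2496494/4517729 (N = 3184*(-1/2207) + 3644*(1/4094) = -3184/2207 + 1822/2047 = -2496494/4517729 ≈ -0.55260)
c = 10554 (c = 8 + (18254 - 1*7708) = 8 + (18254 - 7708) = 8 + 10546 = 10554)
c + (-15188 + N) = 10554 + (-15188 - 2496494/4517729) = 10554 - 68617764546/4517729 = -20937652680/4517729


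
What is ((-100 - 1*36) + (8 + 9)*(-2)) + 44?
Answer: -126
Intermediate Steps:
((-100 - 1*36) + (8 + 9)*(-2)) + 44 = ((-100 - 36) + 17*(-2)) + 44 = (-136 - 34) + 44 = -170 + 44 = -126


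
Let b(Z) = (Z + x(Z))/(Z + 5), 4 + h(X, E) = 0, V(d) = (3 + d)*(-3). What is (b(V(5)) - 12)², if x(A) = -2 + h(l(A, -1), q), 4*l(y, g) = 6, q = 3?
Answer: 39204/361 ≈ 108.60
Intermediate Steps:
l(y, g) = 3/2 (l(y, g) = (¼)*6 = 3/2)
V(d) = -9 - 3*d
h(X, E) = -4 (h(X, E) = -4 + 0 = -4)
x(A) = -6 (x(A) = -2 - 4 = -6)
b(Z) = (-6 + Z)/(5 + Z) (b(Z) = (Z - 6)/(Z + 5) = (-6 + Z)/(5 + Z))
(b(V(5)) - 12)² = ((-6 + (-9 - 3*5))/(5 + (-9 - 3*5)) - 12)² = ((-6 + (-9 - 15))/(5 + (-9 - 15)) - 12)² = ((-6 - 24)/(5 - 24) - 12)² = (-30/(-19) - 12)² = (-1/19*(-30) - 12)² = (30/19 - 12)² = (-198/19)² = 39204/361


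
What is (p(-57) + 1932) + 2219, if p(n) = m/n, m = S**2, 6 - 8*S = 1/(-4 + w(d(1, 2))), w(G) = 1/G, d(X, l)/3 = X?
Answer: 610759949/147136 ≈ 4151.0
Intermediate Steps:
d(X, l) = 3*X
S = 69/88 (S = 3/4 - 1/(8*(-4 + 1/(3*1))) = 3/4 - 1/(8*(-4 + 1/3)) = 3/4 - 1/(8*(-11/3)) = 3/4 - 1/8*(-3/11) = 3/4 + 3/88 = 69/88 ≈ 0.78409)
m = 4761/7744 (m = (69/88)**2 = 4761/7744 ≈ 0.61480)
p(n) = 4761/(7744*n)
(p(-57) + 1932) + 2219 = ((4761/7744)/(-57) + 1932) + 2219 = ((4761/7744)*(-1/57) + 1932) + 2219 = (-1587/147136 + 1932) + 2219 = 284265165/147136 + 2219 = 610759949/147136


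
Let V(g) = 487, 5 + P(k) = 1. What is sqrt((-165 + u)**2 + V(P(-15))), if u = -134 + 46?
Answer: 4*sqrt(4031) ≈ 253.96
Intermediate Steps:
P(k) = -4 (P(k) = -5 + 1 = -4)
u = -88
sqrt((-165 + u)**2 + V(P(-15))) = sqrt((-165 - 88)**2 + 487) = sqrt((-253)**2 + 487) = sqrt(64009 + 487) = sqrt(64496) = 4*sqrt(4031)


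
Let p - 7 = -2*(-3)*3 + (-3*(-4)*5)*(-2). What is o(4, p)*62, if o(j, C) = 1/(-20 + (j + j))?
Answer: -31/6 ≈ -5.1667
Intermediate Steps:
p = -95 (p = 7 + (-2*(-3)*3 + (-3*(-4)*5)*(-2)) = 7 + (6*3 + (12*5)*(-2)) = 7 + (18 + 60*(-2)) = 7 + (18 - 120) = 7 - 102 = -95)
o(j, C) = 1/(-20 + 2*j)
o(4, p)*62 = (1/(2*(-10 + 4)))*62 = ((½)/(-6))*62 = ((½)*(-⅙))*62 = -1/12*62 = -31/6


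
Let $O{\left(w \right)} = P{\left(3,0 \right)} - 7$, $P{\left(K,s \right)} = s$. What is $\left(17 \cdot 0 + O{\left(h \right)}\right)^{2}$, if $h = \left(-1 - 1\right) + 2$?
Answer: $49$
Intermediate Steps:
$h = 0$ ($h = -2 + 2 = 0$)
$O{\left(w \right)} = -7$ ($O{\left(w \right)} = 0 - 7 = -7$)
$\left(17 \cdot 0 + O{\left(h \right)}\right)^{2} = \left(17 \cdot 0 - 7\right)^{2} = \left(0 - 7\right)^{2} = \left(-7\right)^{2} = 49$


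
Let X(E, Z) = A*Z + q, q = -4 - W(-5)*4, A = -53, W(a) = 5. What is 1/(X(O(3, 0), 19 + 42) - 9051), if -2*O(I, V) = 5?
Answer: -1/12308 ≈ -8.1248e-5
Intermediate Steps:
O(I, V) = -5/2 (O(I, V) = -½*5 = -5/2)
q = -24 (q = -4 - 5*4 = -4 - 1*20 = -4 - 20 = -24)
X(E, Z) = -24 - 53*Z (X(E, Z) = -53*Z - 24 = -24 - 53*Z)
1/(X(O(3, 0), 19 + 42) - 9051) = 1/((-24 - 53*(19 + 42)) - 9051) = 1/((-24 - 53*61) - 9051) = 1/((-24 - 3233) - 9051) = 1/(-3257 - 9051) = 1/(-12308) = -1/12308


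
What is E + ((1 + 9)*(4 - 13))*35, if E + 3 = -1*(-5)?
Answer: -3148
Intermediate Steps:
E = 2 (E = -3 - 1*(-5) = -3 + 5 = 2)
E + ((1 + 9)*(4 - 13))*35 = 2 + ((1 + 9)*(4 - 13))*35 = 2 + (10*(-9))*35 = 2 - 90*35 = 2 - 3150 = -3148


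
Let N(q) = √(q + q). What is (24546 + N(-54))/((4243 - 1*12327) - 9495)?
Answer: -24546/17579 - 6*I*√3/17579 ≈ -1.3963 - 0.00059118*I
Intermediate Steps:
N(q) = √2*√q (N(q) = √(2*q) = √2*√q)
(24546 + N(-54))/((4243 - 1*12327) - 9495) = (24546 + √2*√(-54))/((4243 - 1*12327) - 9495) = (24546 + √2*(3*I*√6))/((4243 - 12327) - 9495) = (24546 + 6*I*√3)/(-8084 - 9495) = (24546 + 6*I*√3)/(-17579) = (24546 + 6*I*√3)*(-1/17579) = -24546/17579 - 6*I*√3/17579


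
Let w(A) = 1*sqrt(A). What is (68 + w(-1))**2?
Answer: (68 + I)**2 ≈ 4623.0 + 136.0*I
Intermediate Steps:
w(A) = sqrt(A)
(68 + w(-1))**2 = (68 + sqrt(-1))**2 = (68 + I)**2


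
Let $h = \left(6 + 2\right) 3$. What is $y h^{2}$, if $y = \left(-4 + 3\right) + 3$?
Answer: $1152$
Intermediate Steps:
$h = 24$ ($h = 8 \cdot 3 = 24$)
$y = 2$ ($y = -1 + 3 = 2$)
$y h^{2} = 2 \cdot 24^{2} = 2 \cdot 576 = 1152$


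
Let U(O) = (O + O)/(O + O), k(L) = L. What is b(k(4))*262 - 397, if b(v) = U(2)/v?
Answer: -663/2 ≈ -331.50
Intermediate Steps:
U(O) = 1 (U(O) = (2*O)/((2*O)) = (2*O)*(1/(2*O)) = 1)
b(v) = 1/v
b(k(4))*262 - 397 = 262/4 - 397 = (1/4)*262 - 397 = 131/2 - 397 = -663/2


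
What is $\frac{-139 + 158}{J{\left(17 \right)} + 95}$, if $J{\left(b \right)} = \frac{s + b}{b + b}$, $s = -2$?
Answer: $\frac{646}{3245} \approx 0.19908$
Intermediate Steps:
$J{\left(b \right)} = \frac{-2 + b}{2 b}$ ($J{\left(b \right)} = \frac{-2 + b}{b + b} = \frac{-2 + b}{2 b}$)
$\frac{-139 + 158}{J{\left(17 \right)} + 95} = \frac{-139 + 158}{\frac{-2 + 17}{2 \cdot 17} + 95} = \frac{19}{\frac{1}{2} \cdot \frac{1}{17} \cdot 15 + 95} = \frac{19}{\frac{15}{34} + 95} = \frac{19}{\frac{3245}{34}} = 19 \cdot \frac{34}{3245} = \frac{646}{3245}$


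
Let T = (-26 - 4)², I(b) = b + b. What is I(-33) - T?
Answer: -966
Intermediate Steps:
I(b) = 2*b
T = 900 (T = (-30)² = 900)
I(-33) - T = 2*(-33) - 1*900 = -66 - 900 = -966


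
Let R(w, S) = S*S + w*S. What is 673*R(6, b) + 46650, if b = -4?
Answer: 41266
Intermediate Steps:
R(w, S) = S² + S*w
673*R(6, b) + 46650 = 673*(-4*(-4 + 6)) + 46650 = 673*(-4*2) + 46650 = 673*(-8) + 46650 = -5384 + 46650 = 41266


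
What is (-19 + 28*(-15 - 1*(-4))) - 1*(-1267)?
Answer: 940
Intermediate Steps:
(-19 + 28*(-15 - 1*(-4))) - 1*(-1267) = (-19 + 28*(-15 + 4)) + 1267 = (-19 + 28*(-11)) + 1267 = (-19 - 308) + 1267 = -327 + 1267 = 940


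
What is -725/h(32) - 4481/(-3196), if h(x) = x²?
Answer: 567861/818176 ≈ 0.69406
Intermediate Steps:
-725/h(32) - 4481/(-3196) = -725/(32²) - 4481/(-3196) = -725/1024 - 4481*(-1/3196) = -725*1/1024 + 4481/3196 = -725/1024 + 4481/3196 = 567861/818176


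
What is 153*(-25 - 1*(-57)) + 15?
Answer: 4911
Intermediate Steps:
153*(-25 - 1*(-57)) + 15 = 153*(-25 + 57) + 15 = 153*32 + 15 = 4896 + 15 = 4911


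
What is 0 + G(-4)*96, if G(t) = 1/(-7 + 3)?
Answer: -24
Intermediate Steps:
G(t) = -¼ (G(t) = 1/(-4) = -¼)
0 + G(-4)*96 = 0 - ¼*96 = 0 - 24 = -24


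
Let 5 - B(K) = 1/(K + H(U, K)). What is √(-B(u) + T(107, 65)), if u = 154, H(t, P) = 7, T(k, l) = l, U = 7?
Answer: √1555421/161 ≈ 7.7464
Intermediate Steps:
B(K) = 5 - 1/(7 + K) (B(K) = 5 - 1/(K + 7) = 5 - 1/(7 + K))
√(-B(u) + T(107, 65)) = √(-(34 + 5*154)/(7 + 154) + 65) = √(-(34 + 770)/161 + 65) = √(-804/161 + 65) = √(9661/161) = √1555421/161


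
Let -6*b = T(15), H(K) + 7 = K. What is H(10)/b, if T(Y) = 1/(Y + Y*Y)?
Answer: -4320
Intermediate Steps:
H(K) = -7 + K
T(Y) = 1/(Y + Y²)
b = -1/1440 (b = -1/(6*15*(1 + 15)) = -1/(90*16) = -⅙*1/240 = -1/1440 ≈ -0.00069444)
H(10)/b = (-7 + 10)/(-1/1440) = 3*(-1440) = -4320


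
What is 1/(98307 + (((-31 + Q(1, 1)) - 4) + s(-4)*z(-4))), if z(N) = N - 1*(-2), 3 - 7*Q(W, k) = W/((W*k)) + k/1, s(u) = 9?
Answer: 7/687779 ≈ 1.0178e-5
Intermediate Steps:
Q(W, k) = 3/7 - k/7 - 1/(7*k) (Q(W, k) = 3/7 - (W/((W*k)) + k/1)/7 = 3/7 - (W*(1/(W*k)) + k*1)/7 = 3/7 - (1/k + k)/7 = 3/7 - (k + 1/k)/7 = 3/7 + (-k/7 - 1/(7*k)) = 3/7 - k/7 - 1/(7*k))
z(N) = 2 + N (z(N) = N + 2 = 2 + N)
1/(98307 + (((-31 + Q(1, 1)) - 4) + s(-4)*z(-4))) = 1/(98307 + (((-31 + (⅐)*(-1 - 1*1*(-3 + 1))/1) - 4) + 9*(2 - 4))) = 1/(98307 + (((-31 + (⅐)*1*(-1 - 1*1*(-2))) - 4) + 9*(-2))) = 1/(98307 + (((-31 + (⅐)*1*(-1 + 2)) - 4) - 18)) = 1/(98307 + (((-31 + (⅐)*1*1) - 4) - 18)) = 1/(98307 + (((-31 + ⅐) - 4) - 18)) = 1/(98307 + ((-216/7 - 4) - 18)) = 1/(98307 + (-244/7 - 18)) = 1/(98307 - 370/7) = 1/(687779/7) = 7/687779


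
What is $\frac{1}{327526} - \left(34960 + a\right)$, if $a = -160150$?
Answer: $\frac{41002979941}{327526} \approx 1.2519 \cdot 10^{5}$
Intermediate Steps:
$\frac{1}{327526} - \left(34960 + a\right) = \frac{1}{327526} - -125190 = \frac{1}{327526} + \left(-34960 + 160150\right) = \frac{1}{327526} + 125190 = \frac{41002979941}{327526}$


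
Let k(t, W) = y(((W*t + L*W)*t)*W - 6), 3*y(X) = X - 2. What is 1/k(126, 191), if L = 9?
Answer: 3/620541802 ≈ 4.8345e-9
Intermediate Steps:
y(X) = -2/3 + X/3 (y(X) = (X - 2)/3 = (-2 + X)/3 = -2/3 + X/3)
k(t, W) = -8/3 + W*t*(9*W + W*t)/3 (k(t, W) = -2/3 + (((W*t + 9*W)*t)*W - 6)/3 = -2/3 + (((9*W + W*t)*t)*W - 6)/3 = -2/3 + ((t*(9*W + W*t))*W - 6)/3 = -2/3 + (W*t*(9*W + W*t) - 6)/3 = -2/3 + (-6 + W*t*(9*W + W*t))/3 = -2/3 + (-2 + W*t*(9*W + W*t)/3) = -8/3 + W*t*(9*W + W*t)/3)
1/k(126, 191) = 1/(-8/3 + 3*126*191**2 + (1/3)*191**2*126**2) = 1/(-8/3 + 3*126*36481 + (1/3)*36481*15876) = 1/(-8/3 + 13789818 + 193057452) = 1/(620541802/3) = 3/620541802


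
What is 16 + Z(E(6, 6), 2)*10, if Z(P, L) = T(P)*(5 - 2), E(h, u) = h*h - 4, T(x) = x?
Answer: 976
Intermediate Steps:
E(h, u) = -4 + h² (E(h, u) = h² - 4 = -4 + h²)
Z(P, L) = 3*P (Z(P, L) = P*(5 - 2) = P*3 = 3*P)
16 + Z(E(6, 6), 2)*10 = 16 + (3*(-4 + 6²))*10 = 16 + (3*(-4 + 36))*10 = 16 + (3*32)*10 = 16 + 96*10 = 16 + 960 = 976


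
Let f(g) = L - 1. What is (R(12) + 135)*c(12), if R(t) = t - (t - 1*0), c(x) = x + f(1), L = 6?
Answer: 2295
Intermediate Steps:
f(g) = 5 (f(g) = 6 - 1 = 5)
c(x) = 5 + x (c(x) = x + 5 = 5 + x)
R(t) = 0 (R(t) = t - (t + 0) = t - t = 0)
(R(12) + 135)*c(12) = (0 + 135)*(5 + 12) = 135*17 = 2295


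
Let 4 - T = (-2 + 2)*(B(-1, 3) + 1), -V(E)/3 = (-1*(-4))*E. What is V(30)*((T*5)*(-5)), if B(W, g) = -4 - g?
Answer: 36000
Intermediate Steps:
V(E) = -12*E (V(E) = -3*(-1*(-4))*E = -12*E)
T = 4 (T = 4 - (-2 + 2)*((-4 - 1*3) + 1) = 4 - 0*((-4 - 3) + 1) = 4 - 0*(-7 + 1) = 4 - 0*(-6) = 4 - 1*0 = 4 + 0 = 4)
V(30)*((T*5)*(-5)) = (-12*30)*((4*5)*(-5)) = -7200*(-5) = -360*(-100) = 36000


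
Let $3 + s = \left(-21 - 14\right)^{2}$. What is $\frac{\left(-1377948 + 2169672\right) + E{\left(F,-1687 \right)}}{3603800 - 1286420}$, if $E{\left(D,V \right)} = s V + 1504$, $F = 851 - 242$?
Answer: $- \frac{211381}{386230} \approx -0.54729$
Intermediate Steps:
$s = 1222$ ($s = -3 + \left(-21 - 14\right)^{2} = -3 + \left(-35\right)^{2} = -3 + 1225 = 1222$)
$F = 609$ ($F = 851 - 242 = 609$)
$E{\left(D,V \right)} = 1504 + 1222 V$ ($E{\left(D,V \right)} = 1222 V + 1504 = 1504 + 1222 V$)
$\frac{\left(-1377948 + 2169672\right) + E{\left(F,-1687 \right)}}{3603800 - 1286420} = \frac{\left(-1377948 + 2169672\right) + \left(1504 + 1222 \left(-1687\right)\right)}{3603800 - 1286420} = \frac{791724 + \left(1504 - 2061514\right)}{2317380} = \left(791724 - 2060010\right) \frac{1}{2317380} = \left(-1268286\right) \frac{1}{2317380} = - \frac{211381}{386230}$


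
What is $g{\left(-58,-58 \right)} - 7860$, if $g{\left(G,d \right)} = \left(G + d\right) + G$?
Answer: $-8034$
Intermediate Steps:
$g{\left(G,d \right)} = d + 2 G$
$g{\left(-58,-58 \right)} - 7860 = \left(-58 + 2 \left(-58\right)\right) - 7860 = \left(-58 - 116\right) - 7860 = -174 - 7860 = -8034$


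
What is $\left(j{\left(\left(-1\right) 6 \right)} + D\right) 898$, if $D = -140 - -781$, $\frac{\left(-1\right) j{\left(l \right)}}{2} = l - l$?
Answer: $575618$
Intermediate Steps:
$j{\left(l \right)} = 0$ ($j{\left(l \right)} = - 2 \left(l - l\right) = \left(-2\right) 0 = 0$)
$D = 641$ ($D = -140 + 781 = 641$)
$\left(j{\left(\left(-1\right) 6 \right)} + D\right) 898 = \left(0 + 641\right) 898 = 641 \cdot 898 = 575618$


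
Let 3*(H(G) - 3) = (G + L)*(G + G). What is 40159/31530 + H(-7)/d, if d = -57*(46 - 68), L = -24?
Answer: 13753829/9884655 ≈ 1.3914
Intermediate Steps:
d = 1254 (d = -57*(-22) = 1254)
H(G) = 3 + 2*G*(-24 + G)/3 (H(G) = 3 + ((G - 24)*(G + G))/3 = 3 + ((-24 + G)*(2*G))/3 = 3 + (2*G*(-24 + G))/3 = 3 + 2*G*(-24 + G)/3)
40159/31530 + H(-7)/d = 40159/31530 + (3 - 16*(-7) + (⅔)*(-7)²)/1254 = 40159*(1/31530) + (3 + 112 + (⅔)*49)*(1/1254) = 40159/31530 + (3 + 112 + 98/3)*(1/1254) = 40159/31530 + (443/3)*(1/1254) = 40159/31530 + 443/3762 = 13753829/9884655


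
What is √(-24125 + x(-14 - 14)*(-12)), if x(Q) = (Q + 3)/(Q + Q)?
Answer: 5*I*√189182/14 ≈ 155.34*I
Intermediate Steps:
x(Q) = (3 + Q)/(2*Q) (x(Q) = (3 + Q)/((2*Q)) = (3 + Q)*(1/(2*Q)) = (3 + Q)/(2*Q))
√(-24125 + x(-14 - 14)*(-12)) = √(-24125 + ((3 + (-14 - 14))/(2*(-14 - 14)))*(-12)) = √(-24125 + ((½)*(3 - 28)/(-28))*(-12)) = √(-24125 + ((½)*(-1/28)*(-25))*(-12)) = √(-24125 + (25/56)*(-12)) = √(-24125 - 75/14) = √(-337825/14) = 5*I*√189182/14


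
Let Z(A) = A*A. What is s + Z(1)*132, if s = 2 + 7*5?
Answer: 169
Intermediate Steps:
Z(A) = A²
s = 37 (s = 2 + 35 = 37)
s + Z(1)*132 = 37 + 1²*132 = 37 + 1*132 = 37 + 132 = 169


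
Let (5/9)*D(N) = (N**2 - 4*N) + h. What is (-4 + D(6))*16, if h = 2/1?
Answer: 1696/5 ≈ 339.20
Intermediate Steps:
h = 2 (h = 2*1 = 2)
D(N) = 18/5 - 36*N/5 + 9*N**2/5 (D(N) = 9*((N**2 - 4*N) + 2)/5 = 9*(2 + N**2 - 4*N)/5 = 18/5 - 36*N/5 + 9*N**2/5)
(-4 + D(6))*16 = (-4 + (18/5 - 36/5*6 + (9/5)*6**2))*16 = (-4 + (18/5 - 216/5 + (9/5)*36))*16 = (-4 + (18/5 - 216/5 + 324/5))*16 = (-4 + 126/5)*16 = (106/5)*16 = 1696/5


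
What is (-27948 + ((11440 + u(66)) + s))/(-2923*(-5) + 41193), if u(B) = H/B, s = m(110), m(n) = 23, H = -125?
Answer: -1088135/3683328 ≈ -0.29542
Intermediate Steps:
s = 23
u(B) = -125/B
(-27948 + ((11440 + u(66)) + s))/(-2923*(-5) + 41193) = (-27948 + ((11440 - 125/66) + 23))/(-2923*(-5) + 41193) = (-27948 + ((11440 - 125*1/66) + 23))/(14615 + 41193) = (-27948 + ((11440 - 125/66) + 23))/55808 = (-27948 + (754915/66 + 23))*(1/55808) = (-27948 + 756433/66)*(1/55808) = -1088135/66*1/55808 = -1088135/3683328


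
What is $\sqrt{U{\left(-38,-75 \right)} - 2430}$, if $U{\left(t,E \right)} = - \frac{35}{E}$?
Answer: $\frac{i \sqrt{546645}}{15} \approx 49.29 i$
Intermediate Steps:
$\sqrt{U{\left(-38,-75 \right)} - 2430} = \sqrt{- \frac{35}{-75} - 2430} = \sqrt{\left(-35\right) \left(- \frac{1}{75}\right) - 2430} = \sqrt{\frac{7}{15} - 2430} = \sqrt{- \frac{36443}{15}} = \frac{i \sqrt{546645}}{15}$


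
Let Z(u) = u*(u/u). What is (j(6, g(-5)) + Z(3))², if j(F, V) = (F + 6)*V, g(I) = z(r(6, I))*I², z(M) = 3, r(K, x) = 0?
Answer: 815409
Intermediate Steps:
Z(u) = u (Z(u) = u*1 = u)
g(I) = 3*I²
j(F, V) = V*(6 + F) (j(F, V) = (6 + F)*V = V*(6 + F))
(j(6, g(-5)) + Z(3))² = ((3*(-5)²)*(6 + 6) + 3)² = ((3*25)*12 + 3)² = (75*12 + 3)² = (900 + 3)² = 903² = 815409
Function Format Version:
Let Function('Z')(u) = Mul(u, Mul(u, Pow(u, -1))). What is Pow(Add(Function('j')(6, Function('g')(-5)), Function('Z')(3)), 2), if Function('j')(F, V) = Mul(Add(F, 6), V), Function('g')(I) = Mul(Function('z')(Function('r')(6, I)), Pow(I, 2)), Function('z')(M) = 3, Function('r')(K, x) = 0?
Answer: 815409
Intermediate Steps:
Function('Z')(u) = u (Function('Z')(u) = Mul(u, 1) = u)
Function('g')(I) = Mul(3, Pow(I, 2))
Function('j')(F, V) = Mul(V, Add(6, F)) (Function('j')(F, V) = Mul(Add(6, F), V) = Mul(V, Add(6, F)))
Pow(Add(Function('j')(6, Function('g')(-5)), Function('Z')(3)), 2) = Pow(Add(Mul(Mul(3, Pow(-5, 2)), Add(6, 6)), 3), 2) = Pow(Add(Mul(Mul(3, 25), 12), 3), 2) = Pow(Add(Mul(75, 12), 3), 2) = Pow(Add(900, 3), 2) = Pow(903, 2) = 815409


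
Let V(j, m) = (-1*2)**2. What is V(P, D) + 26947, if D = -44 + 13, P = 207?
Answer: 26951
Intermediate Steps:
D = -31
V(j, m) = 4 (V(j, m) = (-2)**2 = 4)
V(P, D) + 26947 = 4 + 26947 = 26951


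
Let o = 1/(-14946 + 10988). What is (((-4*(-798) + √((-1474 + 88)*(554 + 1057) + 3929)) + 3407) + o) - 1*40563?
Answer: -134429513/3958 + I*√2228917 ≈ -33964.0 + 1493.0*I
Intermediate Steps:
o = -1/3958 (o = 1/(-3958) = -1/3958 ≈ -0.00025265)
(((-4*(-798) + √((-1474 + 88)*(554 + 1057) + 3929)) + 3407) + o) - 1*40563 = (((-4*(-798) + √((-1474 + 88)*(554 + 1057) + 3929)) + 3407) - 1/3958) - 1*40563 = (((3192 + √(-1386*1611 + 3929)) + 3407) - 1/3958) - 40563 = (((3192 + √(-2232846 + 3929)) + 3407) - 1/3958) - 40563 = (((3192 + √(-2228917)) + 3407) - 1/3958) - 40563 = (((3192 + I*√2228917) + 3407) - 1/3958) - 40563 = ((6599 + I*√2228917) - 1/3958) - 40563 = (26118841/3958 + I*√2228917) - 40563 = -134429513/3958 + I*√2228917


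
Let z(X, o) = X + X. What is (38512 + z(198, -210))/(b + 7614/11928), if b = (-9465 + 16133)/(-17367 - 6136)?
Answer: 1817935991312/16569323 ≈ 1.0972e+5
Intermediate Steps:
b = -6668/23503 (b = 6668/(-23503) = 6668*(-1/23503) = -6668/23503 ≈ -0.28371)
z(X, o) = 2*X
(38512 + z(198, -210))/(b + 7614/11928) = (38512 + 2*198)/(-6668/23503 + 7614/11928) = (38512 + 396)/(-6668/23503 + 7614*(1/11928)) = 38908/(-6668/23503 + 1269/1988) = 38908/(16569323/46723964) = 38908*(46723964/16569323) = 1817935991312/16569323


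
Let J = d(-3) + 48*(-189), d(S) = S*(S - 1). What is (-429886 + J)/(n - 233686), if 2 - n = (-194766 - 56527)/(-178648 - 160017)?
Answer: 148655647090/79140843153 ≈ 1.8784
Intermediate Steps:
d(S) = S*(-1 + S)
n = 426037/338665 (n = 2 - (-194766 - 56527)/(-178648 - 160017) = 2 - (-251293)/(-338665) = 2 - (-251293)*(-1)/338665 = 2 - 1*251293/338665 = 2 - 251293/338665 = 426037/338665 ≈ 1.2580)
J = -9060 (J = -3*(-1 - 3) + 48*(-189) = -3*(-4) - 9072 = 12 - 9072 = -9060)
(-429886 + J)/(n - 233686) = (-429886 - 9060)/(426037/338665 - 233686) = -438946/(-79140843153/338665) = -438946*(-338665/79140843153) = 148655647090/79140843153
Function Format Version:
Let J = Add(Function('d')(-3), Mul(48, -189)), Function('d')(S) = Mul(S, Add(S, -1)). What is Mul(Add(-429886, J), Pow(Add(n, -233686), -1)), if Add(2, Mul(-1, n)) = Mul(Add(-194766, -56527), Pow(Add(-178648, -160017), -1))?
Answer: Rational(148655647090, 79140843153) ≈ 1.8784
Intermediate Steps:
Function('d')(S) = Mul(S, Add(-1, S))
n = Rational(426037, 338665) (n = Add(2, Mul(-1, Mul(Add(-194766, -56527), Pow(Add(-178648, -160017), -1)))) = Add(2, Mul(-1, Mul(-251293, Pow(-338665, -1)))) = Add(2, Mul(-1, Mul(-251293, Rational(-1, 338665)))) = Add(2, Mul(-1, Rational(251293, 338665))) = Add(2, Rational(-251293, 338665)) = Rational(426037, 338665) ≈ 1.2580)
J = -9060 (J = Add(Mul(-3, Add(-1, -3)), Mul(48, -189)) = Add(Mul(-3, -4), -9072) = Add(12, -9072) = -9060)
Mul(Add(-429886, J), Pow(Add(n, -233686), -1)) = Mul(Add(-429886, -9060), Pow(Add(Rational(426037, 338665), -233686), -1)) = Mul(-438946, Pow(Rational(-79140843153, 338665), -1)) = Mul(-438946, Rational(-338665, 79140843153)) = Rational(148655647090, 79140843153)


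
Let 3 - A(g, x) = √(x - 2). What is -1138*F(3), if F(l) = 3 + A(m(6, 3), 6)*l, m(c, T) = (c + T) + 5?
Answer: -6828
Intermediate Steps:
m(c, T) = 5 + T + c (m(c, T) = (T + c) + 5 = 5 + T + c)
A(g, x) = 3 - √(-2 + x) (A(g, x) = 3 - √(x - 2) = 3 - √(-2 + x))
F(l) = 3 + l (F(l) = 3 + (3 - √(-2 + 6))*l = 3 + (3 - √4)*l = 3 + (3 - 1*2)*l = 3 + (3 - 2)*l = 3 + 1*l = 3 + l)
-1138*F(3) = -1138*(3 + 3) = -1138*6 = -6828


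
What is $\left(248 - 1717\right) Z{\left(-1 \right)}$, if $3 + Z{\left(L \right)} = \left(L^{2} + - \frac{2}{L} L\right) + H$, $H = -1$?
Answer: $7345$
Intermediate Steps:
$Z{\left(L \right)} = -6 + L^{2}$ ($Z{\left(L \right)} = -3 - \left(1 - L^{2} - - \frac{2}{L} L\right) = -3 + \left(\left(L^{2} - 2\right) - 1\right) = -3 + \left(\left(-2 + L^{2}\right) - 1\right) = -3 + \left(-3 + L^{2}\right) = -6 + L^{2}$)
$\left(248 - 1717\right) Z{\left(-1 \right)} = \left(248 - 1717\right) \left(-6 + \left(-1\right)^{2}\right) = - 1469 \left(-6 + 1\right) = \left(-1469\right) \left(-5\right) = 7345$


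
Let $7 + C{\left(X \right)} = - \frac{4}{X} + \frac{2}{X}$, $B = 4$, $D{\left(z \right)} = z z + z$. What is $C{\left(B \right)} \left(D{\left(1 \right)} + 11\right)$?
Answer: $- \frac{195}{2} \approx -97.5$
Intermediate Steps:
$D{\left(z \right)} = z + z^{2}$ ($D{\left(z \right)} = z^{2} + z = z + z^{2}$)
$C{\left(X \right)} = -7 - \frac{2}{X}$ ($C{\left(X \right)} = -7 + \left(- \frac{4}{X} + \frac{2}{X}\right) = -7 - \frac{2}{X}$)
$C{\left(B \right)} \left(D{\left(1 \right)} + 11\right) = \left(-7 - \frac{2}{4}\right) \left(1 \left(1 + 1\right) + 11\right) = \left(-7 - \frac{1}{2}\right) \left(1 \cdot 2 + 11\right) = \left(-7 - \frac{1}{2}\right) \left(2 + 11\right) = \left(- \frac{15}{2}\right) 13 = - \frac{195}{2}$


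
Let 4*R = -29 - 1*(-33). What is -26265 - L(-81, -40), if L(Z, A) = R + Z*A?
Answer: -29506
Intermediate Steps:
R = 1 (R = (-29 - 1*(-33))/4 = (-29 + 33)/4 = (¼)*4 = 1)
L(Z, A) = 1 + A*Z (L(Z, A) = 1 + Z*A = 1 + A*Z)
-26265 - L(-81, -40) = -26265 - (1 - 40*(-81)) = -26265 - (1 + 3240) = -26265 - 1*3241 = -26265 - 3241 = -29506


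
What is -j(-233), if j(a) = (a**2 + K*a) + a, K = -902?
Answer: -264222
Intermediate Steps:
j(a) = a**2 - 901*a (j(a) = (a**2 - 902*a) + a = a**2 - 901*a)
-j(-233) = -(-233)*(-901 - 233) = -(-233)*(-1134) = -1*264222 = -264222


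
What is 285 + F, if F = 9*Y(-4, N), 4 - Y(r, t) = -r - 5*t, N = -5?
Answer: 60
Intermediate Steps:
Y(r, t) = 4 + r + 5*t (Y(r, t) = 4 - (-r - 5*t) = 4 + (r + 5*t) = 4 + r + 5*t)
F = -225 (F = 9*(4 - 4 + 5*(-5)) = 9*(4 - 4 - 25) = 9*(-25) = -225)
285 + F = 285 - 225 = 60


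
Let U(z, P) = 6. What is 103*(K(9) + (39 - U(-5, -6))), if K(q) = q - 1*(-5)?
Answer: 4841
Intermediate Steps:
K(q) = 5 + q (K(q) = q + 5 = 5 + q)
103*(K(9) + (39 - U(-5, -6))) = 103*((5 + 9) + (39 - 1*6)) = 103*(14 + (39 - 6)) = 103*(14 + 33) = 103*47 = 4841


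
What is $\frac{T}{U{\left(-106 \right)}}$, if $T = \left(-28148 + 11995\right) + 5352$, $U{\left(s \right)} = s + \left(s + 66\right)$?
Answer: $\frac{10801}{146} \approx 73.979$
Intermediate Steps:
$U{\left(s \right)} = 66 + 2 s$ ($U{\left(s \right)} = s + \left(66 + s\right) = 66 + 2 s$)
$T = -10801$ ($T = -16153 + 5352 = -10801$)
$\frac{T}{U{\left(-106 \right)}} = - \frac{10801}{66 + 2 \left(-106\right)} = - \frac{10801}{66 - 212} = - \frac{10801}{-146} = \left(-10801\right) \left(- \frac{1}{146}\right) = \frac{10801}{146}$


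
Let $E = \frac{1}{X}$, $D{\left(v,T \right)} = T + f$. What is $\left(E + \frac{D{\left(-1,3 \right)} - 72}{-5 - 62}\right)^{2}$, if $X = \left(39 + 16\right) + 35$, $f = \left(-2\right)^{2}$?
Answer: $\frac{35010889}{36360900} \approx 0.96287$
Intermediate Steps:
$f = 4$
$D{\left(v,T \right)} = 4 + T$ ($D{\left(v,T \right)} = T + 4 = 4 + T$)
$X = 90$ ($X = 55 + 35 = 90$)
$E = \frac{1}{90} \approx 0.011111$
$\left(E + \frac{D{\left(-1,3 \right)} - 72}{-5 - 62}\right)^{2} = \left(\frac{1}{90} + \frac{\left(4 + 3\right) - 72}{-5 - 62}\right)^{2} = \left(\frac{1}{90} + \frac{7 - 72}{-67}\right)^{2} = \left(\frac{1}{90} - - \frac{65}{67}\right)^{2} = \left(\frac{1}{90} + \frac{65}{67}\right)^{2} = \left(\frac{5917}{6030}\right)^{2} = \frac{35010889}{36360900}$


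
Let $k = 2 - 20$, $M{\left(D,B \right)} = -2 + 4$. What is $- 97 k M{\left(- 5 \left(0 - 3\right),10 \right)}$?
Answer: $3492$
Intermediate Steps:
$M{\left(D,B \right)} = 2$
$k = -18$ ($k = 2 - 20 = -18$)
$- 97 k M{\left(- 5 \left(0 - 3\right),10 \right)} = \left(-97\right) \left(-18\right) 2 = 1746 \cdot 2 = 3492$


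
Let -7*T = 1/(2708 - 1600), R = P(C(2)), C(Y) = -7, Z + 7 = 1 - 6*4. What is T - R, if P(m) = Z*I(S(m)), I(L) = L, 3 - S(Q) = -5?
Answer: 1861439/7756 ≈ 240.00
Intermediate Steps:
S(Q) = 8 (S(Q) = 3 - 1*(-5) = 3 + 5 = 8)
Z = -30 (Z = -7 + (1 - 6*4) = -7 + (1 - 1*24) = -7 + (1 - 24) = -7 - 23 = -30)
P(m) = -240 (P(m) = -30*8 = -240)
R = -240
T = -1/7756 (T = -1/(7*(2708 - 1600)) = -1/7/1108 = -1/7*1/1108 = -1/7756 ≈ -0.00012893)
T - R = -1/7756 - 1*(-240) = -1/7756 + 240 = 1861439/7756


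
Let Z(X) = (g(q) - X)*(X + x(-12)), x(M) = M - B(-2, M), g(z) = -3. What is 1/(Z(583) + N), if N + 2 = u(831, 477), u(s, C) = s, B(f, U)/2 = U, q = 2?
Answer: -1/347841 ≈ -2.8749e-6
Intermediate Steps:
B(f, U) = 2*U
x(M) = -M (x(M) = M - 2*M = -M)
N = 829 (N = -2 + 831 = 829)
Z(X) = (-3 - X)*(12 + X) (Z(X) = (-3 - X)*(X - 1*(-12)) = (-3 - X)*(X + 12) = (-3 - X)*(12 + X))
1/(Z(583) + N) = 1/((-36 - 1*583² - 15*583) + 829) = 1/((-36 - 1*339889 - 8745) + 829) = 1/((-36 - 339889 - 8745) + 829) = 1/(-348670 + 829) = 1/(-347841) = -1/347841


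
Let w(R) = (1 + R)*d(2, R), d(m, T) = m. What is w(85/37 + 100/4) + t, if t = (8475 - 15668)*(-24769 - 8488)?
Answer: 8851053331/37 ≈ 2.3922e+8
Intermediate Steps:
t = 239217601 (t = -7193*(-33257) = 239217601)
w(R) = 2 + 2*R (w(R) = (1 + R)*2 = 2 + 2*R)
w(85/37 + 100/4) + t = (2 + 2*(85/37 + 100/4)) + 239217601 = (2 + 2*(85*(1/37) + 100*(1/4))) + 239217601 = (2 + 2*(85/37 + 25)) + 239217601 = (2 + 2*(1010/37)) + 239217601 = (2 + 2020/37) + 239217601 = 2094/37 + 239217601 = 8851053331/37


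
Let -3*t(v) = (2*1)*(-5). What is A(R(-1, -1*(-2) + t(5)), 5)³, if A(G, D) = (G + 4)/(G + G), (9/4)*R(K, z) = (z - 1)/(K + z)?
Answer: 125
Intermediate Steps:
t(v) = 10/3 (t(v) = -2*1*(-5)/3 = -2*(-5)/3 = -⅓*(-10) = 10/3)
R(K, z) = 4*(-1 + z)/(9*(K + z)) (R(K, z) = 4*((z - 1)/(K + z))/9 = 4*((-1 + z)/(K + z))/9 = 4*(-1 + z)/(9*(K + z)))
A(G, D) = (4 + G)/(2*G) (A(G, D) = (4 + G)/((2*G)) = (4 + G)*(1/(2*G)) = (4 + G)/(2*G))
A(R(-1, -1*(-2) + t(5)), 5)³ = ((4 + 4*(-1 + (-1*(-2) + 10/3))/(9*(-1 + (-1*(-2) + 10/3))))/(2*((4*(-1 + (-1*(-2) + 10/3))/(9*(-1 + (-1*(-2) + 10/3)))))))³ = ((4 + 4*(-1 + (2 + 10/3))/(9*(-1 + (2 + 10/3))))/(2*((4*(-1 + (2 + 10/3))/(9*(-1 + (2 + 10/3)))))))³ = ((4 + 4*(-1 + 16/3)/(9*(-1 + 16/3)))/(2*((4*(-1 + 16/3)/(9*(-1 + 16/3))))))³ = ((4 + (4/9)*(13/3)/(13/3))/(2*(((4/9)*(13/3)/(13/3)))))³ = ((4 + (4/9)*(3/13)*(13/3))/(2*(((4/9)*(3/13)*(13/3)))))³ = ((4 + 4/9)/(2*(4/9)))³ = ((½)*(9/4)*(40/9))³ = 5³ = 125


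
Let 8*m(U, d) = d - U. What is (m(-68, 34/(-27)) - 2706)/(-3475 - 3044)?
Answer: 291347/704052 ≈ 0.41381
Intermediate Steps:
m(U, d) = -U/8 + d/8 (m(U, d) = (d - U)/8 = -U/8 + d/8)
(m(-68, 34/(-27)) - 2706)/(-3475 - 3044) = ((-1/8*(-68) + (34/(-27))/8) - 2706)/(-3475 - 3044) = ((17/2 + (34*(-1/27))/8) - 2706)/(-6519) = ((17/2 + (1/8)*(-34/27)) - 2706)*(-1/6519) = ((17/2 - 17/108) - 2706)*(-1/6519) = (901/108 - 2706)*(-1/6519) = -291347/108*(-1/6519) = 291347/704052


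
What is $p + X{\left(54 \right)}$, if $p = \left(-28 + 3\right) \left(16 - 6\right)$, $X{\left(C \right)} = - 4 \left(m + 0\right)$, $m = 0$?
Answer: $-250$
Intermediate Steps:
$X{\left(C \right)} = 0$ ($X{\left(C \right)} = - 4 \left(0 + 0\right) = \left(-4\right) 0 = 0$)
$p = -250$ ($p = - 25 \left(16 - 6\right) = \left(-25\right) 10 = -250$)
$p + X{\left(54 \right)} = -250 + 0 = -250$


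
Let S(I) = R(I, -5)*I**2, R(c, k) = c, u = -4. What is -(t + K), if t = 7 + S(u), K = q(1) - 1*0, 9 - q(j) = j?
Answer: 49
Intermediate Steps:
q(j) = 9 - j
S(I) = I**3 (S(I) = I*I**2 = I**3)
K = 8 (K = (9 - 1*1) - 1*0 = (9 - 1) + 0 = 8 + 0 = 8)
t = -57 (t = 7 + (-4)**3 = 7 - 64 = -57)
-(t + K) = -(-57 + 8) = -1*(-49) = 49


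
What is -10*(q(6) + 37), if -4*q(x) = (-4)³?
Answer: -530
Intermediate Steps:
q(x) = 16 (q(x) = -¼*(-4)³ = -¼*(-64) = 16)
-10*(q(6) + 37) = -10*(16 + 37) = -10*53 = -530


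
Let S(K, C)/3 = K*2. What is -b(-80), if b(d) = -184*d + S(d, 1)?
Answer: -14240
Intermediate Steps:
S(K, C) = 6*K (S(K, C) = 3*(K*2) = 3*(2*K) = 6*K)
b(d) = -178*d (b(d) = -184*d + 6*d = -178*d)
-b(-80) = -(-178)*(-80) = -1*14240 = -14240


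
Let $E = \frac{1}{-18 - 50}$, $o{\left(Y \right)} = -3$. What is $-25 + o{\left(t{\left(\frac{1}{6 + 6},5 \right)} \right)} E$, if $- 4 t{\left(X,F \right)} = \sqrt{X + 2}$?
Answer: $- \frac{1697}{68} \approx -24.956$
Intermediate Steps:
$t{\left(X,F \right)} = - \frac{\sqrt{2 + X}}{4}$ ($t{\left(X,F \right)} = - \frac{\sqrt{X + 2}}{4} = - \frac{\sqrt{2 + X}}{4}$)
$E = - \frac{1}{68}$ ($E = \frac{1}{-68} = - \frac{1}{68} \approx -0.014706$)
$-25 + o{\left(t{\left(\frac{1}{6 + 6},5 \right)} \right)} E = -25 - - \frac{3}{68} = -25 + \frac{3}{68} = - \frac{1697}{68}$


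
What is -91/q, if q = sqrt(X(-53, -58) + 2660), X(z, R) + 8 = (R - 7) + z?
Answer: -13*sqrt(2534)/362 ≈ -1.8077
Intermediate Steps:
X(z, R) = -15 + R + z (X(z, R) = -8 + ((R - 7) + z) = -8 + ((-7 + R) + z) = -8 + (-7 + R + z) = -15 + R + z)
q = sqrt(2534) (q = sqrt((-15 - 58 - 53) + 2660) = sqrt(-126 + 2660) = sqrt(2534) ≈ 50.339)
-91/q = -91*sqrt(2534)/2534 = -13*sqrt(2534)/362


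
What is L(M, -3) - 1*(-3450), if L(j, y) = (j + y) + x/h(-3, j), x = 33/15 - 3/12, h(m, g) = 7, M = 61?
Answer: 491159/140 ≈ 3508.3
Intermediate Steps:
x = 39/20 (x = 33*(1/15) - 3*1/12 = 11/5 - ¼ = 39/20 ≈ 1.9500)
L(j, y) = 39/140 + j + y (L(j, y) = (j + y) + (39/20)/7 = (j + y) + (39/20)*(⅐) = (j + y) + 39/140 = 39/140 + j + y)
L(M, -3) - 1*(-3450) = (39/140 + 61 - 3) - 1*(-3450) = 8159/140 + 3450 = 491159/140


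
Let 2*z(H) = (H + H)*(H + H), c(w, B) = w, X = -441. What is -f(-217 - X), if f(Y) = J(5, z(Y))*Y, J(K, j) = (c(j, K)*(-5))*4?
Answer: 449576960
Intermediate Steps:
z(H) = 2*H² (z(H) = ((H + H)*(H + H))/2 = ((2*H)*(2*H))/2 = (4*H²)/2 = 2*H²)
J(K, j) = -20*j (J(K, j) = (j*(-5))*4 = -5*j*4 = -20*j)
f(Y) = -40*Y³ (f(Y) = (-40*Y²)*Y = -40*Y³)
-f(-217 - X) = -(-40)*(-217 - 1*(-441))³ = -(-40)*(-217 + 441)³ = -(-40)*224³ = -(-40)*11239424 = -1*(-449576960) = 449576960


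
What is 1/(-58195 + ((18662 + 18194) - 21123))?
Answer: -1/42462 ≈ -2.3550e-5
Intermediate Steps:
1/(-58195 + ((18662 + 18194) - 21123)) = 1/(-58195 + (36856 - 21123)) = 1/(-58195 + 15733) = 1/(-42462) = -1/42462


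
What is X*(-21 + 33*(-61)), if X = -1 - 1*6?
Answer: 14238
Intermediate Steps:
X = -7 (X = -1 - 6 = -7)
X*(-21 + 33*(-61)) = -7*(-21 + 33*(-61)) = -7*(-21 - 2013) = -7*(-2034) = 14238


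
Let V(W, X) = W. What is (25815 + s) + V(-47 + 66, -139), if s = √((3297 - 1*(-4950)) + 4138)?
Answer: 25834 + √12385 ≈ 25945.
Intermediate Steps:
s = √12385 (s = √((3297 + 4950) + 4138) = √(8247 + 4138) = √12385 ≈ 111.29)
(25815 + s) + V(-47 + 66, -139) = (25815 + √12385) + (-47 + 66) = (25815 + √12385) + 19 = 25834 + √12385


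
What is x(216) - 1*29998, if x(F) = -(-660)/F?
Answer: -539909/18 ≈ -29995.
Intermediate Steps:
x(F) = 660/F
x(216) - 1*29998 = 660/216 - 1*29998 = 660*(1/216) - 29998 = 55/18 - 29998 = -539909/18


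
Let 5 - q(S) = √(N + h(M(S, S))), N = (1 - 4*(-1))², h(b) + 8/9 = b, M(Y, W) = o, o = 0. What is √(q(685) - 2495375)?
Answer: √(-22458330 - 3*√217)/3 ≈ 1579.7*I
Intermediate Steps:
M(Y, W) = 0
h(b) = -8/9 + b
N = 25 (N = (1 + 4)² = 5² = 25)
q(S) = 5 - √217/3 (q(S) = 5 - √(25 + (-8/9 + 0)) = 5 - √(25 - 8/9) = 5 - √(217/9) = 5 - √217/3)
√(q(685) - 2495375) = √((5 - √217/3) - 2495375) = √(-2495370 - √217/3)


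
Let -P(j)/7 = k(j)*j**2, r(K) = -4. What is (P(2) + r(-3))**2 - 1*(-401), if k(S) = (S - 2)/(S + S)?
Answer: 417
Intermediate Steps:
k(S) = (-2 + S)/(2*S) (k(S) = (-2 + S)/((2*S)) = (-2 + S)*(1/(2*S)) = (-2 + S)/(2*S))
P(j) = -7*j*(-2 + j)/2 (P(j) = -7*(-2 + j)/(2*j)*j**2 = -7*j*(-2 + j)/2)
(P(2) + r(-3))**2 - 1*(-401) = ((7/2)*2*(2 - 1*2) - 4)**2 - 1*(-401) = ((7/2)*2*(2 - 2) - 4)**2 + 401 = ((7/2)*2*0 - 4)**2 + 401 = (0 - 4)**2 + 401 = (-4)**2 + 401 = 16 + 401 = 417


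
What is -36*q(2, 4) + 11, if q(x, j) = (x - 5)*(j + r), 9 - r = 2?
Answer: 1199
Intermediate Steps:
r = 7 (r = 9 - 1*2 = 9 - 2 = 7)
q(x, j) = (-5 + x)*(7 + j) (q(x, j) = (x - 5)*(j + 7) = (-5 + x)*(7 + j))
-36*q(2, 4) + 11 = -36*(-35 - 5*4 + 7*2 + 4*2) + 11 = -36*(-35 - 20 + 14 + 8) + 11 = -36*(-33) + 11 = 1188 + 11 = 1199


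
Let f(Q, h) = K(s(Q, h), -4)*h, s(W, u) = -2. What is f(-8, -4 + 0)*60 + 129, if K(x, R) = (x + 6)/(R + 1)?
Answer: 449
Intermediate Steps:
K(x, R) = (6 + x)/(1 + R)
f(Q, h) = -4*h/3 (f(Q, h) = ((6 - 2)/(1 - 4))*h = (4/(-3))*h = (-⅓*4)*h = -4*h/3)
f(-8, -4 + 0)*60 + 129 = -4*(-4 + 0)/3*60 + 129 = -4/3*(-4)*60 + 129 = (16/3)*60 + 129 = 320 + 129 = 449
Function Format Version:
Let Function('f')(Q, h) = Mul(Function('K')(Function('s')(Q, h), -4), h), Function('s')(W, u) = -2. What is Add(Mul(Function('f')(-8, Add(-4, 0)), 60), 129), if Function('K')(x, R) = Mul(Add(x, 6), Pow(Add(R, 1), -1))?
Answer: 449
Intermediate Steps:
Function('K')(x, R) = Mul(Pow(Add(1, R), -1), Add(6, x)) (Function('K')(x, R) = Mul(Add(6, x), Pow(Add(1, R), -1)) = Mul(Pow(Add(1, R), -1), Add(6, x)))
Function('f')(Q, h) = Mul(Rational(-4, 3), h) (Function('f')(Q, h) = Mul(Mul(Pow(Add(1, -4), -1), Add(6, -2)), h) = Mul(Mul(Pow(-3, -1), 4), h) = Mul(Mul(Rational(-1, 3), 4), h) = Mul(Rational(-4, 3), h))
Add(Mul(Function('f')(-8, Add(-4, 0)), 60), 129) = Add(Mul(Mul(Rational(-4, 3), Add(-4, 0)), 60), 129) = Add(Mul(Mul(Rational(-4, 3), -4), 60), 129) = Add(Mul(Rational(16, 3), 60), 129) = Add(320, 129) = 449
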